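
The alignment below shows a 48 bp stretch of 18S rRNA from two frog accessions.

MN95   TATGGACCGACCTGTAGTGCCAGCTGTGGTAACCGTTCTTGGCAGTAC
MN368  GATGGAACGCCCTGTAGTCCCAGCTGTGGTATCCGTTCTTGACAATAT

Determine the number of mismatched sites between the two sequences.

8

Mismatches occur at site 1 (T→G), site 7 (C→A), site 10 (A→C), site 19 (G→C), site 32 (A→T), site 42 (G→A), site 45 (G→A), site 48 (C→T).
That gives 8 mismatches out of 48 aligned sites, so the Hamming distance is 8.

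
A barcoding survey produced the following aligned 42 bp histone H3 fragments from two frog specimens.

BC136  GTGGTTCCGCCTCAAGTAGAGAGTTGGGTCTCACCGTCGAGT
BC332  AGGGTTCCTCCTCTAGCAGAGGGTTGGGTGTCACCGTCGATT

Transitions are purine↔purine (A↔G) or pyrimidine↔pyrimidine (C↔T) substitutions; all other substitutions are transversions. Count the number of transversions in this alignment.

Mismatches occur at site 1 (G→A, transition), site 2 (T→G, transversion), site 9 (G→T, transversion), site 14 (A→T, transversion), site 17 (T→C, transition), site 22 (A→G, transition), site 30 (C→G, transversion), site 41 (G→T, transversion).
Of the 8 differences, 3 transitions and 5 transversions, so the answer is 5.

5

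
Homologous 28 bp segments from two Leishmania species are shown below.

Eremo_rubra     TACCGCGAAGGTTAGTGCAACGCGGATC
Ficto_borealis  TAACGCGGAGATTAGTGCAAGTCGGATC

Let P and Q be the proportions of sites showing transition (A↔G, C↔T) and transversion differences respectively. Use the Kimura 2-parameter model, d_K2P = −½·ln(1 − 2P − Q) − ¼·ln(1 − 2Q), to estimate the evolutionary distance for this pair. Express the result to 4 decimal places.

0.2041

Differing sites — 3:C/A (Tv); 8:A/G (Ti); 11:G/A (Ti); 21:C/G (Tv); 22:G/T (Tv).
Of the 5 differences, 2 transitions and 3 transversions over 28 sites: P = 2/28 = 0.071429, Q = 3/28 = 0.107143.
d = −0.5·ln(0.749999) − 0.25·ln(0.785714) = −0.5·(-0.287683) − 0.25·(-0.241162) = 0.2041.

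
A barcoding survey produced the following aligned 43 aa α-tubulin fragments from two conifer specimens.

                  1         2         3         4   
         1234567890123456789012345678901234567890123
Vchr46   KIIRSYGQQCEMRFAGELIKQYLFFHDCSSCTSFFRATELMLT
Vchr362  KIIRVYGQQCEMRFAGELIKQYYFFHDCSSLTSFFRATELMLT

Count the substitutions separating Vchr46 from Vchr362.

3

Differing sites — 5:S/V; 23:L/Y; 31:C/L.
That gives 3 mismatches out of 43 aligned sites, so the Hamming distance is 3.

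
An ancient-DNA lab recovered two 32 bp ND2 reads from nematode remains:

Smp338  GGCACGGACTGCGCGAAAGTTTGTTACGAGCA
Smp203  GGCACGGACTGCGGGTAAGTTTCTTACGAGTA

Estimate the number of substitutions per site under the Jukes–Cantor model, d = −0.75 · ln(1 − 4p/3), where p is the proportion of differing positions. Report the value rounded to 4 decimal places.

Differing sites — 14:C/G; 16:A/T; 23:G/C; 31:C/T.
p = 4/32 = 0.125000.
d = −0.75 · ln(1 − (4/3)·0.125000) = −0.75 · ln(0.833333) = −0.75 · (-0.182322) = 0.1367.

0.1367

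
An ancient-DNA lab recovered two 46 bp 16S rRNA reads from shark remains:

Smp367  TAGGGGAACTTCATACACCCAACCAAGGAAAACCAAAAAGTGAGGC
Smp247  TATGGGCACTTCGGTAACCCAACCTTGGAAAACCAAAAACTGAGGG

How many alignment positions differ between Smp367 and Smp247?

Differing sites — 3:G/T; 7:A/C; 13:A/G; 14:T/G; 15:A/T; 16:C/A; 25:A/T; 26:A/T; 40:G/C; 46:C/G.
That gives 10 mismatches out of 46 aligned sites, so the Hamming distance is 10.

10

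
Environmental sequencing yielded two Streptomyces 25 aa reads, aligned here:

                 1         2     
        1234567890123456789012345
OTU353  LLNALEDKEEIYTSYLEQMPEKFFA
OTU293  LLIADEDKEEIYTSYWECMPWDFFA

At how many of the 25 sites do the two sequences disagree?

6

The sequences differ at positions 3 (N/I), 5 (L/D), 16 (L/W), 18 (Q/C), 21 (E/W), 22 (K/D).
That gives 6 mismatches out of 25 aligned sites, so the Hamming distance is 6.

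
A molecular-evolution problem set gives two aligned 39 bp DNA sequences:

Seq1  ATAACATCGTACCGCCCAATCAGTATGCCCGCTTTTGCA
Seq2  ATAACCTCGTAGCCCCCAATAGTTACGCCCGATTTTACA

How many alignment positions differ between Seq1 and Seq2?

9

Differing sites — 6:A/C; 12:C/G; 14:G/C; 21:C/A; 22:A/G; 23:G/T; 26:T/C; 32:C/A; 37:G/A.
That gives 9 mismatches out of 39 aligned sites, so the Hamming distance is 9.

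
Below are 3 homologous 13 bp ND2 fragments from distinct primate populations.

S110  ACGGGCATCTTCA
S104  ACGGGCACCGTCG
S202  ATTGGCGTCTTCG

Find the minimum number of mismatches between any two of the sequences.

Pairwise Hamming distances:
  S110 vs S104: 3
  S110 vs S202: 4
  S104 vs S202: 5
The smallest is 3, between S110 and S104.

3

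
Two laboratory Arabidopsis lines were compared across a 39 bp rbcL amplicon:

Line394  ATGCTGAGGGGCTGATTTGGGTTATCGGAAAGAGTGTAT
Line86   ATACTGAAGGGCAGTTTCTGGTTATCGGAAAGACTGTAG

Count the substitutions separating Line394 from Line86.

Differing sites — 3:G/A; 8:G/A; 13:T/A; 15:A/T; 18:T/C; 19:G/T; 34:G/C; 39:T/G.
That gives 8 mismatches out of 39 aligned sites, so the Hamming distance is 8.

8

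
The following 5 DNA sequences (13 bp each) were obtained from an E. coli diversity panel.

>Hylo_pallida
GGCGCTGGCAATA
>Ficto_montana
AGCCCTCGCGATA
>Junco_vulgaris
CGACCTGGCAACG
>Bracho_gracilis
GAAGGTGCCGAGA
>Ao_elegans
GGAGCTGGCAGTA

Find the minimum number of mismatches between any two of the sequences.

2

Pairwise Hamming distances:
  Hylo_pallida vs Ficto_montana: 4
  Hylo_pallida vs Junco_vulgaris: 5
  Hylo_pallida vs Bracho_gracilis: 6
  Hylo_pallida vs Ao_elegans: 2
  Ficto_montana vs Junco_vulgaris: 6
  Ficto_montana vs Bracho_gracilis: 8
  Ficto_montana vs Ao_elegans: 6
  Junco_vulgaris vs Bracho_gracilis: 8
  Junco_vulgaris vs Ao_elegans: 5
  Bracho_gracilis vs Ao_elegans: 6
The smallest is 2, between Hylo_pallida and Ao_elegans.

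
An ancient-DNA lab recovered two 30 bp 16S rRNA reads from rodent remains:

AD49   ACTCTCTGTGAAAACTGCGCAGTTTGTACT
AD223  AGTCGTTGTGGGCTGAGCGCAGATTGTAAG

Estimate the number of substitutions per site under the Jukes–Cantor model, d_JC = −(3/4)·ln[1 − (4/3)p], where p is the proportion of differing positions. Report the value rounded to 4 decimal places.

Differing sites — 2:C/G; 5:T/G; 6:C/T; 11:A/G; 12:A/G; 13:A/C; 14:A/T; 15:C/G; 16:T/A; 23:T/A; 29:C/A; 30:T/G.
p = 12/30 = 0.400000.
d = −0.75 · ln(1 − (4/3)·0.400000) = −0.75 · ln(0.466667) = −0.75 · (-0.762139) = 0.5716.

0.5716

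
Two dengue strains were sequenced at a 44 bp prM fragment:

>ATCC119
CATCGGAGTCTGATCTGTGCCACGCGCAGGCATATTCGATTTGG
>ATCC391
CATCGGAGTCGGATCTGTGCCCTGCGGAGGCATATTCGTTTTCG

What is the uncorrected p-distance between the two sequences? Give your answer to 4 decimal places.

The sequences differ at positions 11 (T/G), 22 (A/C), 23 (C/T), 27 (C/G), 39 (A/T), 43 (G/C).
There are 6 differences over 44 sites, so p = 6/44 = 0.1364.

0.1364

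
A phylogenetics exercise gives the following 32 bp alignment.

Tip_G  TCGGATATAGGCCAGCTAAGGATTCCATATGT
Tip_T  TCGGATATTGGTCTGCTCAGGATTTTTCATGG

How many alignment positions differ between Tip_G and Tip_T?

Differing sites — 9:A/T; 12:C/T; 14:A/T; 18:A/C; 25:C/T; 26:C/T; 27:A/T; 28:T/C; 32:T/G.
That gives 9 mismatches out of 32 aligned sites, so the Hamming distance is 9.

9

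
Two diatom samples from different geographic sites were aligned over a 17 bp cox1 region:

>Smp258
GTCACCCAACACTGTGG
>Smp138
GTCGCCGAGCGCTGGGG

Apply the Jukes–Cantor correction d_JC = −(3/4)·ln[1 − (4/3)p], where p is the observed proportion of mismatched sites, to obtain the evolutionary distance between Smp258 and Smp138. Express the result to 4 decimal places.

0.3734

Differing sites — 4:A/G; 7:C/G; 9:A/G; 11:A/G; 15:T/G.
p = 5/17 = 0.294118.
d = −0.75 · ln(1 − (4/3)·0.294118) = −0.75 · ln(0.607843) = −0.75 · (-0.497839) = 0.3734.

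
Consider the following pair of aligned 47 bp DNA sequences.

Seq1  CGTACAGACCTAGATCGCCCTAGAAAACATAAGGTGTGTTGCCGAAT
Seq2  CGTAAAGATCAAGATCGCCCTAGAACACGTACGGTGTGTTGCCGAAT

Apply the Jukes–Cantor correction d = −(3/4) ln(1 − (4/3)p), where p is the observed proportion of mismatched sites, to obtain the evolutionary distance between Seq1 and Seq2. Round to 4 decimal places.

0.1399

Differing sites — 5:C/A; 9:C/T; 11:T/A; 26:A/C; 29:A/G; 32:A/C.
p = 6/47 = 0.127660.
d = −0.75 · ln(1 − (4/3)·0.127660) = −0.75 · ln(0.829787) = −0.75 · (-0.186586) = 0.1399.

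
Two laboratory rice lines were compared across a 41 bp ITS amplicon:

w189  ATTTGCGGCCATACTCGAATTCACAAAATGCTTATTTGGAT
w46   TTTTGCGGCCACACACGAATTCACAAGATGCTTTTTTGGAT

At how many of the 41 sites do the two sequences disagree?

5

The sequences differ at positions 1 (A/T), 12 (T/C), 15 (T/A), 27 (A/G), 34 (A/T).
That gives 5 mismatches out of 41 aligned sites, so the Hamming distance is 5.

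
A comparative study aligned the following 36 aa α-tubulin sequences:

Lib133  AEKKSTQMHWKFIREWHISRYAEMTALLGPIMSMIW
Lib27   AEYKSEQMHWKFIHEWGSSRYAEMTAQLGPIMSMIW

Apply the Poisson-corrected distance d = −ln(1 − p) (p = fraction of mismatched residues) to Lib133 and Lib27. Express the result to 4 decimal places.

Differing sites — 3:K/Y; 6:T/E; 14:R/H; 17:H/G; 18:I/S; 27:L/Q.
p = 6/36 = 0.166667.
d = −ln(1 − 0.166667) = −ln(0.833333) = 0.1823.

0.1823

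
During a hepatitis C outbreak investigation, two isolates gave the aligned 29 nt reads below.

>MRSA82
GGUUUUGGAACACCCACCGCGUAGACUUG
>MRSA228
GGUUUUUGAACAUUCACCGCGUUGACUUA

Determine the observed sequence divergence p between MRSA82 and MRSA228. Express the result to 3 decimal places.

The sequences differ at positions 7 (G/U), 13 (C/U), 14 (C/U), 23 (A/U), 29 (G/A).
There are 5 differences over 29 sites, so p = 5/29 = 0.172.

0.172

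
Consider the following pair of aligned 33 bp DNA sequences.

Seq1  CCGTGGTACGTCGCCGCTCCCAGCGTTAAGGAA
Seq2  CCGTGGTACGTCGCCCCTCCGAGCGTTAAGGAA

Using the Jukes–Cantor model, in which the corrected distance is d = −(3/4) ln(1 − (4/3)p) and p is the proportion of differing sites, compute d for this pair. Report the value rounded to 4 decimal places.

Differing sites — 16:G/C; 21:C/G.
p = 2/33 = 0.060606.
d = −0.75 · ln(1 − (4/3)·0.060606) = −0.75 · ln(0.919192) = −0.75 · (-0.084260) = 0.0632.

0.0632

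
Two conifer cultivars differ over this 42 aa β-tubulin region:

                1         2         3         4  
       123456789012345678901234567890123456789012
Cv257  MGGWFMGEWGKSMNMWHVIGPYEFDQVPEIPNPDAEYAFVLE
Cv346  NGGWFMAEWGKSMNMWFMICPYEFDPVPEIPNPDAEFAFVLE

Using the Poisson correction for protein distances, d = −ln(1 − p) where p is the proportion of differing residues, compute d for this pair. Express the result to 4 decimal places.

The sequences differ at positions 1 (M/N), 7 (G/A), 17 (H/F), 18 (V/M), 20 (G/C), 26 (Q/P), 37 (Y/F).
p = 7/42 = 0.166667.
d = −ln(1 − 0.166667) = −ln(0.833333) = 0.1823.

0.1823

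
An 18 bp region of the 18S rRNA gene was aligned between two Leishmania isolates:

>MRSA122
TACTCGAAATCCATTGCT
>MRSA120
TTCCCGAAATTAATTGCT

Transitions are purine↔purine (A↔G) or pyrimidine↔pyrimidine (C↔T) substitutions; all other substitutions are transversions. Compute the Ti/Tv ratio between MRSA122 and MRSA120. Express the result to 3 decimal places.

1.000

The sequences differ at positions 2 (A/T, transversion), 4 (T/C, transition), 11 (C/T, transition), 12 (C/A, transversion).
Of the 4 differences, 2 transitions and 2 transversions, so Ti/Tv = 2/2 = 1.000.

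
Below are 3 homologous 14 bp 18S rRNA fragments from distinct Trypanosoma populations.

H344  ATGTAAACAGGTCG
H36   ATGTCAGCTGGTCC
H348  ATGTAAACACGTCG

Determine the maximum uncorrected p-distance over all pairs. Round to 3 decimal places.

Pairwise Hamming distances:
  H344 vs H36: 4
  H344 vs H348: 1
  H36 vs H348: 5
The largest is 5 mismatches, between H36 and H348; p = 5/14 = 0.357.

0.357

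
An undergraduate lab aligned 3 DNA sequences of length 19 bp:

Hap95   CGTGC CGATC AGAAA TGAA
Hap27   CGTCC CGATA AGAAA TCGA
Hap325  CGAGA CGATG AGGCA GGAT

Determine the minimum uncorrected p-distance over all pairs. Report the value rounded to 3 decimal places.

Pairwise Hamming distances:
  Hap95 vs Hap27: 4
  Hap95 vs Hap325: 7
  Hap27 vs Hap325: 10
The smallest is 4 mismatches, between Hap95 and Hap27; p = 4/19 = 0.211.

0.211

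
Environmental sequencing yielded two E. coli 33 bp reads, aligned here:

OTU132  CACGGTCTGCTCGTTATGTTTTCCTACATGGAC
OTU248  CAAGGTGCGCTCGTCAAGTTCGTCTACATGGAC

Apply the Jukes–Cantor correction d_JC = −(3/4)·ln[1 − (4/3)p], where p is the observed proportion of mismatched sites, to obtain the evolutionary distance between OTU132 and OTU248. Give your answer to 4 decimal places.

0.2928

Mismatches occur at site 3 (C↔A), site 7 (C↔G), site 8 (T↔C), site 15 (T↔C), site 17 (T↔A), site 21 (T↔C), site 22 (T↔G), site 23 (C↔T).
p = 8/33 = 0.242424.
d = −0.75 · ln(1 − (4/3)·0.242424) = −0.75 · ln(0.676768) = −0.75 · (-0.390427) = 0.2928.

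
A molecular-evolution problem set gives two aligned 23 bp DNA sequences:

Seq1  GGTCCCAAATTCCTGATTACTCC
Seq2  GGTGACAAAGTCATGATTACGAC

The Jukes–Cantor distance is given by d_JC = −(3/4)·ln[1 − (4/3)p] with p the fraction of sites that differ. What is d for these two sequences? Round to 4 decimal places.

The sequences differ at positions 4 (C/G), 5 (C/A), 10 (T/G), 13 (C/A), 21 (T/G), 22 (C/A).
p = 6/23 = 0.260870.
d = −0.75 · ln(1 − (4/3)·0.260870) = −0.75 · ln(0.652173) = −0.75 · (-0.427445) = 0.3206.

0.3206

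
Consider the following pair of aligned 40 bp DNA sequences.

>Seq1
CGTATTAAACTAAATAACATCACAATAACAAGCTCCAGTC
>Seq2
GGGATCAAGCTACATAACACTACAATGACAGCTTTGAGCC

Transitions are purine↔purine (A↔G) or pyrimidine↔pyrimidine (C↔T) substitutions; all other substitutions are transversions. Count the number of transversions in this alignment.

5

Mismatches occur at site 1 (C/G, transversion), site 3 (T/G, transversion), site 6 (T/C, transition), site 9 (A/G, transition), site 13 (A/C, transversion), site 20 (T/C, transition), site 21 (C/T, transition), site 27 (A/G, transition), site 31 (A/G, transition), site 32 (G/C, transversion), site 33 (C/T, transition), site 35 (C/T, transition), site 36 (C/G, transversion), site 39 (T/C, transition).
Of the 14 differences, 9 transitions and 5 transversions, so the answer is 5.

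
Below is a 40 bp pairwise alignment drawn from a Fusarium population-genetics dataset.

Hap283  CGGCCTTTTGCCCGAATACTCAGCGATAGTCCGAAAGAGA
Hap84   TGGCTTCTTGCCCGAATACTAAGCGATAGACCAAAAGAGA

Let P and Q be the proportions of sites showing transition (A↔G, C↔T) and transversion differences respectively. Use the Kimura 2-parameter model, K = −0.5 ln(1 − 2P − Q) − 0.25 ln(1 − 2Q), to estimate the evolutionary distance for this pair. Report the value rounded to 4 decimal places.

0.1702

Mismatches occur at site 1 (C/T, transition), site 5 (C/T, transition), site 7 (T/C, transition), site 21 (C/A, transversion), site 30 (T/A, transversion), site 33 (G/A, transition).
Of the 6 differences, 4 transitions and 2 transversions over 40 sites: P = 4/40 = 0.100000, Q = 2/40 = 0.050000.
d = −0.5·ln(0.750000) − 0.25·ln(0.900000) = −0.5·(-0.287682) − 0.25·(-0.105361) = 0.1702.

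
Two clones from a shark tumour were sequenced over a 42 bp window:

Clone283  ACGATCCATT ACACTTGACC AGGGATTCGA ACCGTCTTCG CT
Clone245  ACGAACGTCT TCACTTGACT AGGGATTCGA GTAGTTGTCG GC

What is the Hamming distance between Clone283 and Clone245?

13

Differing sites — 5:T/A; 7:C/G; 8:A/T; 9:T/C; 11:A/T; 20:C/T; 31:A/G; 32:C/T; 33:C/A; 36:C/T; 37:T/G; 41:C/G; 42:T/C.
That gives 13 mismatches out of 42 aligned sites, so the Hamming distance is 13.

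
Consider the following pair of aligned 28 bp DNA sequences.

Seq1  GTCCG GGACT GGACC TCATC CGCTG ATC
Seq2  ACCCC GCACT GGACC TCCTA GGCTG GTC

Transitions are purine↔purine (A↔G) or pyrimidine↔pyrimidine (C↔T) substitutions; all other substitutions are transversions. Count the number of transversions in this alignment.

Mismatches occur at site 1 (G↔A, transition), site 2 (T↔C, transition), site 5 (G↔C, transversion), site 7 (G↔C, transversion), site 18 (A↔C, transversion), site 20 (C↔A, transversion), site 21 (C↔G, transversion), site 26 (A↔G, transition).
Of the 8 differences, 3 transitions and 5 transversions, so the answer is 5.

5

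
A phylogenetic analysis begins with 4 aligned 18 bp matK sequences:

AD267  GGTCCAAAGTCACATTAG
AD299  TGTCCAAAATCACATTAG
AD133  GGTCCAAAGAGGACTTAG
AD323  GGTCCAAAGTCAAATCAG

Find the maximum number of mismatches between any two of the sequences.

Pairwise Hamming distances:
  AD267 vs AD299: 2
  AD267 vs AD133: 5
  AD267 vs AD323: 2
  AD299 vs AD133: 7
  AD299 vs AD323: 4
  AD133 vs AD323: 5
The largest is 7, between AD299 and AD133.

7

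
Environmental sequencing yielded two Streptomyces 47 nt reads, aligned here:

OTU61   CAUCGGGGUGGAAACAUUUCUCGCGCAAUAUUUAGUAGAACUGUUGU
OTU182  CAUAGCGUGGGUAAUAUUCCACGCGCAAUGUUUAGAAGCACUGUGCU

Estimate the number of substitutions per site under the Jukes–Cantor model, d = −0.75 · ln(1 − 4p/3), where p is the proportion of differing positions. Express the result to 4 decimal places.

0.3451

Differing sites — 4:C/A; 6:G/C; 8:G/U; 9:U/G; 12:A/U; 15:C/U; 19:U/C; 21:U/A; 30:A/G; 36:U/A; 39:A/C; 45:U/G; 46:G/C.
p = 13/47 = 0.276596.
d = −0.75 · ln(1 − (4/3)·0.276596) = −0.75 · ln(0.631205) = −0.75 · (-0.460125) = 0.3451.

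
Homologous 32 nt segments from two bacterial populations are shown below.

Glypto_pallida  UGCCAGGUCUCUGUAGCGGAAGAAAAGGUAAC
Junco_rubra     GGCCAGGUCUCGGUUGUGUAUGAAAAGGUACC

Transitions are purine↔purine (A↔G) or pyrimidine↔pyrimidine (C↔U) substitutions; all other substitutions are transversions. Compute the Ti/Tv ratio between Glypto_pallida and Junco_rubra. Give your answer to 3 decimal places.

Differing sites — 1:U/G (Tv); 12:U/G (Tv); 15:A/U (Tv); 17:C/U (Ti); 19:G/U (Tv); 21:A/U (Tv); 31:A/C (Tv).
Of the 7 differences, 1 transition and 6 transversions, so Ti/Tv = 1/6 = 0.167.

0.167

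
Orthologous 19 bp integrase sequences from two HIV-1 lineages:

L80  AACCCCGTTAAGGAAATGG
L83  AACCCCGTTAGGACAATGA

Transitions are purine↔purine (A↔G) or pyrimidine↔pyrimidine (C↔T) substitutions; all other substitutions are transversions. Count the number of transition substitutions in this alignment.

The sequences differ at positions 11 (A/G, transition), 13 (G/A, transition), 14 (A/C, transversion), 19 (G/A, transition).
Of the 4 differences, 3 transitions and 1 transversion, so the answer is 3.

3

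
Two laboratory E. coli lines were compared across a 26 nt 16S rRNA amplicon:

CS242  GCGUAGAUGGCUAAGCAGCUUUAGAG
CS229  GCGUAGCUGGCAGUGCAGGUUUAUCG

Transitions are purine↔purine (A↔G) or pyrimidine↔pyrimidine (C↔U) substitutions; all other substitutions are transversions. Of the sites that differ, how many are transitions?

The sequences differ at positions 7 (A/C, transversion), 12 (U/A, transversion), 13 (A/G, transition), 14 (A/U, transversion), 19 (C/G, transversion), 24 (G/U, transversion), 25 (A/C, transversion).
Of the 7 differences, 1 transition and 6 transversions, so the answer is 1.

1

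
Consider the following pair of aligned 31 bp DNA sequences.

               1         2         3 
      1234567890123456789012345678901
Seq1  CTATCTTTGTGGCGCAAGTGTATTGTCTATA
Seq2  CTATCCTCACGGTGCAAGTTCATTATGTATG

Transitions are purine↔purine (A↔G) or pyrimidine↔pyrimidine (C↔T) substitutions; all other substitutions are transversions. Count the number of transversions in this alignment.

The sequences differ at positions 6 (T/C, transition), 8 (T/C, transition), 9 (G/A, transition), 10 (T/C, transition), 13 (C/T, transition), 20 (G/T, transversion), 21 (T/C, transition), 25 (G/A, transition), 27 (C/G, transversion), 31 (A/G, transition).
Of the 10 differences, 8 transitions and 2 transversions, so the answer is 2.

2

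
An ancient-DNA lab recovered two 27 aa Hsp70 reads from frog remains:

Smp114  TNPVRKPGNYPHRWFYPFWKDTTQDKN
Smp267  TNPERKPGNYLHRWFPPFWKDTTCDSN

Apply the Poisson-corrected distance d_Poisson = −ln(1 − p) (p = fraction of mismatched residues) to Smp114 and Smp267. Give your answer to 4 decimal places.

0.2048

The sequences differ at positions 4 (V/E), 11 (P/L), 16 (Y/P), 24 (Q/C), 26 (K/S).
p = 5/27 = 0.185185.
d = −ln(1 − 0.185185) = −ln(0.814815) = 0.2048.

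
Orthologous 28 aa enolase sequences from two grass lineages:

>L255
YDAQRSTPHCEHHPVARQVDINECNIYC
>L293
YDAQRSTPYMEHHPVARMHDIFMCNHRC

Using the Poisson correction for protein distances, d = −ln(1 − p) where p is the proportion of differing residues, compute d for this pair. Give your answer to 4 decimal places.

0.3365

The sequences differ at positions 9 (H/Y), 10 (C/M), 18 (Q/M), 19 (V/H), 22 (N/F), 23 (E/M), 26 (I/H), 27 (Y/R).
p = 8/28 = 0.285714.
d = −ln(1 − 0.285714) = −ln(0.714286) = 0.3365.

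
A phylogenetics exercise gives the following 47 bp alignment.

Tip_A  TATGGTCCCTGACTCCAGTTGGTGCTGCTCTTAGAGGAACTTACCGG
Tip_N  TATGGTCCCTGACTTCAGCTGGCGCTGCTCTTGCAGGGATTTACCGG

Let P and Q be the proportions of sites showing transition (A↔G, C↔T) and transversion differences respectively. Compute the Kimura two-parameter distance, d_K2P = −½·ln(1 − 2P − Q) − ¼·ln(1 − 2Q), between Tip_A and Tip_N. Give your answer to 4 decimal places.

Mismatches occur at site 15 (C/T, transition), site 19 (T/C, transition), site 23 (T/C, transition), site 33 (A/G, transition), site 34 (G/C, transversion), site 38 (A/G, transition), site 40 (C/T, transition).
Of the 7 differences, 6 transitions and 1 transversion over 47 sites: P = 6/47 = 0.127660, Q = 1/47 = 0.021277.
d = −0.5·ln(0.723403) − 0.25·ln(0.957446) = −0.5·(-0.323789) − 0.25·(-0.043486) = 0.1728.

0.1728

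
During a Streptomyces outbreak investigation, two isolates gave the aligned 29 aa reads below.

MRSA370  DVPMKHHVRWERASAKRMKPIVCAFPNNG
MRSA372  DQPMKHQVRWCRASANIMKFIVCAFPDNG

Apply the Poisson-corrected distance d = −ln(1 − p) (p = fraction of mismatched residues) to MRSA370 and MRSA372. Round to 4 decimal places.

0.2763

The sequences differ at positions 2 (V/Q), 7 (H/Q), 11 (E/C), 16 (K/N), 17 (R/I), 20 (P/F), 27 (N/D).
p = 7/29 = 0.241379.
d = −ln(1 − 0.241379) = −ln(0.758621) = 0.2763.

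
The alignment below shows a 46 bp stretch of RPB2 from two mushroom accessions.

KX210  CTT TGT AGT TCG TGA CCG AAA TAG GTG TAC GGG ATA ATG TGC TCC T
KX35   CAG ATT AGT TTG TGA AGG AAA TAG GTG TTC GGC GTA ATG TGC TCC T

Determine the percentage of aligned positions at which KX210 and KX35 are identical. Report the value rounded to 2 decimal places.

The sequences differ at positions 2 (T/A), 3 (T/G), 4 (T/A), 5 (G/T), 11 (C/T), 16 (C/A), 17 (C/G), 29 (A/T), 33 (G/C), 34 (A/G).
36 of the 46 sites match, so the percent identity is 36/46 × 100 = 78.26%.

78.26%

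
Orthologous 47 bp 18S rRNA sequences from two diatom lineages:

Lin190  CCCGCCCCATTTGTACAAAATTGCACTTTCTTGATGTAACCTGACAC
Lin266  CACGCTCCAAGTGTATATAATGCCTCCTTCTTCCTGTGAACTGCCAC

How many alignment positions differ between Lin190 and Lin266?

15

Mismatches occur at site 2 (C/A), site 6 (C/T), site 10 (T/A), site 11 (T/G), site 16 (C/T), site 18 (A/T), site 22 (T/G), site 23 (G/C), site 25 (A/T), site 27 (T/C), site 33 (G/C), site 34 (A/C), site 38 (A/G), site 40 (C/A), site 44 (A/C).
That gives 15 mismatches out of 47 aligned sites, so the Hamming distance is 15.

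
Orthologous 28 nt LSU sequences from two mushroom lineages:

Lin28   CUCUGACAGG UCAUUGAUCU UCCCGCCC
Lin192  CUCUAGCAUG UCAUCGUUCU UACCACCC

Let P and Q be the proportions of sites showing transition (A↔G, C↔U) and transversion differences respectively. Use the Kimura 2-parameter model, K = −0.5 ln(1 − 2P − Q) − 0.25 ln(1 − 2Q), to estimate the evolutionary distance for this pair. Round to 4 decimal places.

Mismatches occur at site 5 (G↔A, transition), site 6 (A↔G, transition), site 9 (G↔U, transversion), site 15 (U↔C, transition), site 17 (A↔U, transversion), site 22 (C↔A, transversion), site 25 (G↔A, transition).
Of the 7 differences, 4 transitions and 3 transversions over 28 sites: P = 4/28 = 0.142857, Q = 3/28 = 0.107143.
d = −0.5·ln(0.607143) − 0.25·ln(0.785714) = −0.5·(-0.498991) − 0.25·(-0.241162) = 0.3098.

0.3098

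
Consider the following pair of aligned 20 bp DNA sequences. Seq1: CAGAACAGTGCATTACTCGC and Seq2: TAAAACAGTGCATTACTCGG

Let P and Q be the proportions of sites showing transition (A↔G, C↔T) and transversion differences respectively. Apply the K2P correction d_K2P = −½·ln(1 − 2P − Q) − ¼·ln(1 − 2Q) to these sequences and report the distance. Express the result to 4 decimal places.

The sequences differ at positions 1 (C/T, transition), 3 (G/A, transition), 20 (C/G, transversion).
Of the 3 differences, 2 transitions and 1 transversion over 20 sites: P = 2/20 = 0.100000, Q = 1/20 = 0.050000.
d = −0.5·ln(0.750000) − 0.25·ln(0.900000) = −0.5·(-0.287682) − 0.25·(-0.105361) = 0.1702.

0.1702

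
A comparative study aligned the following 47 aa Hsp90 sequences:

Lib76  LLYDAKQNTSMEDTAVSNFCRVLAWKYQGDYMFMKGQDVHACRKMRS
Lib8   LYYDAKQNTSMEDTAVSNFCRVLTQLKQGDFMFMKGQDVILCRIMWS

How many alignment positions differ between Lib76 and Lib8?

Mismatches occur at site 2 (L↔Y), site 24 (A↔T), site 25 (W↔Q), site 26 (K↔L), site 27 (Y↔K), site 31 (Y↔F), site 40 (H↔I), site 41 (A↔L), site 44 (K↔I), site 46 (R↔W).
That gives 10 mismatches out of 47 aligned sites, so the Hamming distance is 10.

10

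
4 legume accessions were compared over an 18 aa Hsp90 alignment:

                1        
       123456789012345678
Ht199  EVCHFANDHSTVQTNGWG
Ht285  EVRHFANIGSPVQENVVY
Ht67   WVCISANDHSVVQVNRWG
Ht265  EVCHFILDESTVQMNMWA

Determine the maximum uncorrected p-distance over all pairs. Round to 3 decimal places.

0.611

Pairwise Hamming distances:
  Ht199 vs Ht285: 8
  Ht199 vs Ht67: 6
  Ht199 vs Ht265: 6
  Ht285 vs Ht67: 11
  Ht285 vs Ht265: 10
  Ht67 vs Ht265: 10
The largest is 11 mismatches, between Ht285 and Ht67; p = 11/18 = 0.611.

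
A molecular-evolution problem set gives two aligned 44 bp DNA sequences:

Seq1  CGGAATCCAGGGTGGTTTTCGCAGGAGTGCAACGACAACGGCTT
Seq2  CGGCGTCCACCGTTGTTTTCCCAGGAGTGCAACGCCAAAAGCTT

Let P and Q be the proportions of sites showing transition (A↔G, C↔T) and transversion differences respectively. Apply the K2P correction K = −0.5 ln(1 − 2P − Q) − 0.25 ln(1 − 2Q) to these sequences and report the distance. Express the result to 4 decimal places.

Mismatches occur at site 4 (A→C, transversion), site 5 (A→G, transition), site 10 (G→C, transversion), site 11 (G→C, transversion), site 14 (G→T, transversion), site 21 (G→C, transversion), site 35 (A→C, transversion), site 39 (C→A, transversion), site 40 (G→A, transition).
Of the 9 differences, 2 transitions and 7 transversions over 44 sites: P = 2/44 = 0.045455, Q = 7/44 = 0.159091.
d = −0.5·ln(0.749999) − 0.25·ln(0.681818) = −0.5·(-0.287683) − 0.25·(-0.382993) = 0.2396.

0.2396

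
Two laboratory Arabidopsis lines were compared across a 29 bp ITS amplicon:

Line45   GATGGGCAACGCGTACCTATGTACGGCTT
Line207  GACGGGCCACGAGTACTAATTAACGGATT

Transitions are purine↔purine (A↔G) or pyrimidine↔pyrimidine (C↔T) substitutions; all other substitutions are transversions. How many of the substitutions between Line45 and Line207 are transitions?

2

Mismatches occur at site 3 (T/C, transition), site 8 (A/C, transversion), site 12 (C/A, transversion), site 17 (C/T, transition), site 18 (T/A, transversion), site 21 (G/T, transversion), site 22 (T/A, transversion), site 27 (C/A, transversion).
Of the 8 differences, 2 transitions and 6 transversions, so the answer is 2.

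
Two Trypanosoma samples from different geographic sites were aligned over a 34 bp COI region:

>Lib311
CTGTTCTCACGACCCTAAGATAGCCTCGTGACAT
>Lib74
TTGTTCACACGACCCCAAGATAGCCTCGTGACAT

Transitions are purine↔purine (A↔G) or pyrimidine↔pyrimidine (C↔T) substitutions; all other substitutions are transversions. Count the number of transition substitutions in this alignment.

Differing sites — 1:C/T (Ti); 7:T/A (Tv); 16:T/C (Ti).
Of the 3 differences, 2 transitions and 1 transversion, so the answer is 2.

2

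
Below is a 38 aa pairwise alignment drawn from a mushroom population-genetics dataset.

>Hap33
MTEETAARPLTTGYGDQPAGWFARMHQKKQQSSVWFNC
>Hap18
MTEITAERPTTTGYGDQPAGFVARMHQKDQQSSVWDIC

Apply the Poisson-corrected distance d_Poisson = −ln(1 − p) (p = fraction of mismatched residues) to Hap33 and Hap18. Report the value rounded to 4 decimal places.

0.2364

Differing sites — 4:E/I; 7:A/E; 10:L/T; 21:W/F; 22:F/V; 29:K/D; 36:F/D; 37:N/I.
p = 8/38 = 0.210526.
d = −ln(1 − 0.210526) = −ln(0.789474) = 0.2364.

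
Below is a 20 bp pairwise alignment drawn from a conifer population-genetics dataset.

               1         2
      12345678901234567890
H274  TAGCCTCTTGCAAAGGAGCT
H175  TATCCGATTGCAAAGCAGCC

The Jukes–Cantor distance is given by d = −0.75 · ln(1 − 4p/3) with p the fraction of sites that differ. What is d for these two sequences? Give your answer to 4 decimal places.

0.3041

Mismatches occur at site 3 (G→T), site 6 (T→G), site 7 (C→A), site 16 (G→C), site 20 (T→C).
p = 5/20 = 0.250000.
d = −0.75 · ln(1 − (4/3)·0.250000) = −0.75 · ln(0.666667) = −0.75 · (-0.405465) = 0.3041.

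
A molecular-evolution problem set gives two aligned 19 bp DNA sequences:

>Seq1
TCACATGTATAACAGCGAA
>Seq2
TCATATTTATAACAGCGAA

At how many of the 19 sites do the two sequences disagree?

2

Mismatches occur at site 4 (C↔T), site 7 (G↔T).
That gives 2 mismatches out of 19 aligned sites, so the Hamming distance is 2.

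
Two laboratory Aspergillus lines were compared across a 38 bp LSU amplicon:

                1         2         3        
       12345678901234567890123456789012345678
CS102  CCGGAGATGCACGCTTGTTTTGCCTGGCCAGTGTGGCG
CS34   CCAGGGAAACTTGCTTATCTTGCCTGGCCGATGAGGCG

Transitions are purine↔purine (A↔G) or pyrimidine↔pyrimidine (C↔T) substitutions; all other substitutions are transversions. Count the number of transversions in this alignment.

The sequences differ at positions 3 (G/A, transition), 5 (A/G, transition), 8 (T/A, transversion), 9 (G/A, transition), 11 (A/T, transversion), 12 (C/T, transition), 17 (G/A, transition), 19 (T/C, transition), 30 (A/G, transition), 31 (G/A, transition), 34 (T/A, transversion).
Of the 11 differences, 8 transitions and 3 transversions, so the answer is 3.

3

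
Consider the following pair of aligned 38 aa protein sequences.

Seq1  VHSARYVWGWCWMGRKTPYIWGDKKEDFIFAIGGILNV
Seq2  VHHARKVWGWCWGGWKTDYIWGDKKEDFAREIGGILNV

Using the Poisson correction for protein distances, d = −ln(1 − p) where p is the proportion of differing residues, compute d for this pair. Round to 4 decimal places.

0.2364

The sequences differ at positions 3 (S/H), 6 (Y/K), 13 (M/G), 15 (R/W), 18 (P/D), 29 (I/A), 30 (F/R), 31 (A/E).
p = 8/38 = 0.210526.
d = −ln(1 − 0.210526) = −ln(0.789474) = 0.2364.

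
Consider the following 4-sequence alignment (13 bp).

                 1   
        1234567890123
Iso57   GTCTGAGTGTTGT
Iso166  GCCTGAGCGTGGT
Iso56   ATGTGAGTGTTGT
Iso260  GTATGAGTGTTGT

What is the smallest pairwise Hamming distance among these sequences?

1

Pairwise Hamming distances:
  Iso57 vs Iso166: 3
  Iso57 vs Iso56: 2
  Iso57 vs Iso260: 1
  Iso166 vs Iso56: 5
  Iso166 vs Iso260: 4
  Iso56 vs Iso260: 2
The smallest is 1, between Iso57 and Iso260.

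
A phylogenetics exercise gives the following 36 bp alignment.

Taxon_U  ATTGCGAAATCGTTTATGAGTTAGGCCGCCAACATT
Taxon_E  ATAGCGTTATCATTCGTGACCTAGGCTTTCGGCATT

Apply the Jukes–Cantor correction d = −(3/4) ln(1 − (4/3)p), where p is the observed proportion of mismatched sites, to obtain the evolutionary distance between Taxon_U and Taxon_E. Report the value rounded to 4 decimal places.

Mismatches occur at site 3 (T↔A), site 7 (A↔T), site 8 (A↔T), site 12 (G↔A), site 15 (T↔C), site 16 (A↔G), site 20 (G↔C), site 21 (T↔C), site 27 (C↔T), site 28 (G↔T), site 29 (C↔T), site 31 (A↔G), site 32 (A↔G).
p = 13/36 = 0.361111.
d = −0.75 · ln(1 − (4/3)·0.361111) = −0.75 · ln(0.518519) = −0.75 · (-0.656779) = 0.4926.

0.4926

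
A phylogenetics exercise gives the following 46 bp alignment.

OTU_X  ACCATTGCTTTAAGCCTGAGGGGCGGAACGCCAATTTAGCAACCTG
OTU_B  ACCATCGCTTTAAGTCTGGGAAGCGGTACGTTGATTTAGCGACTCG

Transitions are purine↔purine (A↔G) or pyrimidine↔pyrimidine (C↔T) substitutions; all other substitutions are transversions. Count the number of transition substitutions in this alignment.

11

Differing sites — 6:T/C (Ti); 15:C/T (Ti); 19:A/G (Ti); 21:G/A (Ti); 22:G/A (Ti); 27:A/T (Tv); 31:C/T (Ti); 32:C/T (Ti); 33:A/G (Ti); 41:A/G (Ti); 44:C/T (Ti); 45:T/C (Ti).
Of the 12 differences, 11 transitions and 1 transversion, so the answer is 11.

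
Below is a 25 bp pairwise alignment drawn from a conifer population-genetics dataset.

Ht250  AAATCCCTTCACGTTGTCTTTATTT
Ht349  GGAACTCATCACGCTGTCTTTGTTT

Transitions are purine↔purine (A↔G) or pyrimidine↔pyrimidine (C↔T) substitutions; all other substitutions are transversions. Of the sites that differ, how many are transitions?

5

Differing sites — 1:A/G (Ti); 2:A/G (Ti); 4:T/A (Tv); 6:C/T (Ti); 8:T/A (Tv); 14:T/C (Ti); 22:A/G (Ti).
Of the 7 differences, 5 transitions and 2 transversions, so the answer is 5.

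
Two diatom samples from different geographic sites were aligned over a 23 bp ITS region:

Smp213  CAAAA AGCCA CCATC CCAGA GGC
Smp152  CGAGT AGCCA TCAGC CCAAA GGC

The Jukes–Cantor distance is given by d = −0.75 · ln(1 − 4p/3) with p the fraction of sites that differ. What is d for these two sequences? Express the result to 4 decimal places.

Mismatches occur at site 2 (A↔G), site 4 (A↔G), site 5 (A↔T), site 11 (C↔T), site 14 (T↔G), site 19 (G↔A).
p = 6/23 = 0.260870.
d = −0.75 · ln(1 − (4/3)·0.260870) = −0.75 · ln(0.652173) = −0.75 · (-0.427445) = 0.3206.

0.3206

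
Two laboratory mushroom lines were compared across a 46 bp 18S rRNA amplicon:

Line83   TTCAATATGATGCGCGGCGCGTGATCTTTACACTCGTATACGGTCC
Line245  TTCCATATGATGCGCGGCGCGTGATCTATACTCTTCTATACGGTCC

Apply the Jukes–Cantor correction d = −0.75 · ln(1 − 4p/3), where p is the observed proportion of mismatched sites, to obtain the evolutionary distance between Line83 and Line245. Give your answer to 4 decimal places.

0.1174

The sequences differ at positions 4 (A/C), 28 (T/A), 32 (A/T), 35 (C/T), 36 (G/C).
p = 5/46 = 0.108696.
d = −0.75 · ln(1 − (4/3)·0.108696) = −0.75 · ln(0.855072) = −0.75 · (-0.156570) = 0.1174.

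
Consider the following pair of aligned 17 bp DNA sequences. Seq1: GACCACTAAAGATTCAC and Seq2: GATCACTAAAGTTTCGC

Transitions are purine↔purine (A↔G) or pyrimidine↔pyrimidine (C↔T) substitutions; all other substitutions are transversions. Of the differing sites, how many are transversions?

The sequences differ at positions 3 (C/T, transition), 12 (A/T, transversion), 16 (A/G, transition).
Of the 3 differences, 2 transitions and 1 transversion, so the answer is 1.

1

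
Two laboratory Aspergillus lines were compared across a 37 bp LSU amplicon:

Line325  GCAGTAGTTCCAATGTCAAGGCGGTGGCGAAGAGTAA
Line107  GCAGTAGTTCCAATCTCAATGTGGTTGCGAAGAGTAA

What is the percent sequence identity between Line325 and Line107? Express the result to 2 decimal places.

Mismatches occur at site 15 (G→C), site 20 (G→T), site 22 (C→T), site 26 (G→T).
33 of the 37 sites match, so the percent identity is 33/37 × 100 = 89.19%.

89.19%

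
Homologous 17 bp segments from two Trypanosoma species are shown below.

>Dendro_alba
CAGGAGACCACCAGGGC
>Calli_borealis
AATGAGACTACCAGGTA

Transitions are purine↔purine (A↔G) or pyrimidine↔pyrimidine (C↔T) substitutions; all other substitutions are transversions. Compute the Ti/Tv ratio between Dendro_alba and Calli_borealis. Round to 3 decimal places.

Mismatches occur at site 1 (C→A, transversion), site 3 (G→T, transversion), site 9 (C→T, transition), site 16 (G→T, transversion), site 17 (C→A, transversion).
Of the 5 differences, 1 transition and 4 transversions, so Ti/Tv = 1/4 = 0.250.

0.250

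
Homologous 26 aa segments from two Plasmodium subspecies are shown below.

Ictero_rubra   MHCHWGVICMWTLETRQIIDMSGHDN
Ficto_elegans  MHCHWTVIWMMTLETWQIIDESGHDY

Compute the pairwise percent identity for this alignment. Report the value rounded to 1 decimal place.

76.9%

The sequences differ at positions 6 (G/T), 9 (C/W), 11 (W/M), 16 (R/W), 21 (M/E), 26 (N/Y).
20 of the 26 sites match, so the percent identity is 20/26 × 100 = 76.9%.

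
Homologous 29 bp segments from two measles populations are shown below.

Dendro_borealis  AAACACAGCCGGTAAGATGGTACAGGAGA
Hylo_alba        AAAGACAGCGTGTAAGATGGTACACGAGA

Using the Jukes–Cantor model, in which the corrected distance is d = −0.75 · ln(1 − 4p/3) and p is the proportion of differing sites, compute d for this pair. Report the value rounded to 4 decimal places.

0.1524

The sequences differ at positions 4 (C/G), 10 (C/G), 11 (G/T), 25 (G/C).
p = 4/29 = 0.137931.
d = −0.75 · ln(1 − (4/3)·0.137931) = −0.75 · ln(0.816092) = −0.75 · (-0.203228) = 0.1524.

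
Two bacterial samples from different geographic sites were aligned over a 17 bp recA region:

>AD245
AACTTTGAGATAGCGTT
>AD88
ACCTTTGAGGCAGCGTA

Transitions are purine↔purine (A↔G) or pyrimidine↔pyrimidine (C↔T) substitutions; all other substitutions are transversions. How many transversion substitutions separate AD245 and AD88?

The sequences differ at positions 2 (A/C, transversion), 10 (A/G, transition), 11 (T/C, transition), 17 (T/A, transversion).
Of the 4 differences, 2 transitions and 2 transversions, so the answer is 2.

2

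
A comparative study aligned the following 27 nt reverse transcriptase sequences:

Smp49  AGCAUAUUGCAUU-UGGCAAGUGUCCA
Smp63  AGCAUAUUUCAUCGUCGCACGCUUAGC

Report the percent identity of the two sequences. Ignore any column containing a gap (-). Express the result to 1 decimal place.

Excluding the 1 gap column leaves 26 comparable sites.
Differing sites — 9:G/U; 13:U/C; 16:G/C; 20:A/C; 22:U/C; 23:G/U; 25:C/A; 26:C/G; 27:A/C.
17 of the 26 comparable sites match, so the percent identity is 17/26 × 100 = 65.4%.

65.4%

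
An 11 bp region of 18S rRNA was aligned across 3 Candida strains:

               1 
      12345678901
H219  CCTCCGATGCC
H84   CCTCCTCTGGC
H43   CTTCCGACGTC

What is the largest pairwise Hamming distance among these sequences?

5

Pairwise Hamming distances:
  H219 vs H84: 3
  H219 vs H43: 3
  H84 vs H43: 5
The largest is 5, between H84 and H43.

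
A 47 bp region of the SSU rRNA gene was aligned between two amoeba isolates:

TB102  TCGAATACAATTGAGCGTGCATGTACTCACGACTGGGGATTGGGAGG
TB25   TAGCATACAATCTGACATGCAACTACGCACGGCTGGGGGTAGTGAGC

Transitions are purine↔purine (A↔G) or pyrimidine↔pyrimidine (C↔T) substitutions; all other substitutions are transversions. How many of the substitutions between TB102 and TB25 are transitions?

6

The sequences differ at positions 2 (C/A, transversion), 4 (A/C, transversion), 12 (T/C, transition), 13 (G/T, transversion), 14 (A/G, transition), 15 (G/A, transition), 17 (G/A, transition), 22 (T/A, transversion), 23 (G/C, transversion), 27 (T/G, transversion), 32 (A/G, transition), 39 (A/G, transition), 41 (T/A, transversion), 43 (G/T, transversion), 47 (G/C, transversion).
Of the 15 differences, 6 transitions and 9 transversions, so the answer is 6.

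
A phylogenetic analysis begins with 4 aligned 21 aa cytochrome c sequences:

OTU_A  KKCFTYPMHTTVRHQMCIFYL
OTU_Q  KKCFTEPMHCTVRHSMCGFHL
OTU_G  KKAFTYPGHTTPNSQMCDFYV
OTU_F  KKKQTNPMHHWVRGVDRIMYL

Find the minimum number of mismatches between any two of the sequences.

5

Pairwise Hamming distances:
  OTU_A vs OTU_Q: 5
  OTU_A vs OTU_G: 7
  OTU_A vs OTU_F: 10
  OTU_Q vs OTU_G: 11
  OTU_Q vs OTU_F: 12
  OTU_G vs OTU_F: 15
The smallest is 5, between OTU_A and OTU_Q.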